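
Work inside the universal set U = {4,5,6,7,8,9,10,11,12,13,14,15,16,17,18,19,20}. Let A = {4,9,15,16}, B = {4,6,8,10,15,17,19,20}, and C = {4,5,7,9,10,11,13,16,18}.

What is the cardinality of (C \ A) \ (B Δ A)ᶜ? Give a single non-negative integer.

1

C \ A = {5,7,10,11,13,18}
B Δ A = {6,8,9,10,16,17,19,20}
(B Δ A)ᶜ = {4,5,7,11,12,13,14,15,18}
(C \ A) \ (B Δ A)ᶜ = {10}
|(C \ A) \ (B Δ A)ᶜ| = 1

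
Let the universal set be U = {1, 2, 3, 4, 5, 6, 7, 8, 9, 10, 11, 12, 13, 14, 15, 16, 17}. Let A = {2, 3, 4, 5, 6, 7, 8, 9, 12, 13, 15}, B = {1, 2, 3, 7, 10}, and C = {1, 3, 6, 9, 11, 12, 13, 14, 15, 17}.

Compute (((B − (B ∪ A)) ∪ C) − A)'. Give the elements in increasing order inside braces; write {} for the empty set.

{2, 3, 4, 5, 6, 7, 8, 9, 10, 12, 13, 15, 16}

B ∪ A = {1, 2, 3, 4, 5, 6, 7, 8, 9, 10, 12, 13, 15}
B − (B ∪ A) = {}
(B − (B ∪ A)) ∪ C = {1, 3, 6, 9, 11, 12, 13, 14, 15, 17}
((B − (B ∪ A)) ∪ C) − A = {1, 11, 14, 17}
(((B − (B ∪ A)) ∪ C) − A)' = {2, 3, 4, 5, 6, 7, 8, 9, 10, 12, 13, 15, 16}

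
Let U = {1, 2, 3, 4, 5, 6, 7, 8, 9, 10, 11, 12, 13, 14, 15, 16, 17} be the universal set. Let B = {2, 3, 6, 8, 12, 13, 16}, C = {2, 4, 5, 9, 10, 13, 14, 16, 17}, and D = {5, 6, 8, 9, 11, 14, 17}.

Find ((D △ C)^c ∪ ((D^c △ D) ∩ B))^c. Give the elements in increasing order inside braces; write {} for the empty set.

D △ C = {2, 4, 6, 8, 10, 11, 13, 16}
(D △ C)^c = {1, 3, 5, 7, 9, 12, 14, 15, 17}
D^c = {1, 2, 3, 4, 7, 10, 12, 13, 15, 16}
D^c △ D = {1, 2, 3, 4, 5, 6, 7, 8, 9, 10, 11, 12, 13, 14, 15, 16, 17}
(D^c △ D) ∩ B = {2, 3, 6, 8, 12, 13, 16}
(D △ C)^c ∪ ((D^c △ D) ∩ B) = {1, 2, 3, 5, 6, 7, 8, 9, 12, 13, 14, 15, 16, 17}
((D △ C)^c ∪ ((D^c △ D) ∩ B))^c = {4, 10, 11}

{4, 10, 11}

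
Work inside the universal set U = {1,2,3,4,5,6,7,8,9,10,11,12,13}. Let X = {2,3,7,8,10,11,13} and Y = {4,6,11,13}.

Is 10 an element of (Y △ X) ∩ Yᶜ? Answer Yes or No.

10 ∉ Y and 10 ∈ X, so 10 ∈ Y △ X
10 ∉ Y, so 10 ∈ Yᶜ
10 ∈ (Y △ X) and 10 ∈ Yᶜ, so 10 ∈ (Y △ X) ∩ Yᶜ

Yes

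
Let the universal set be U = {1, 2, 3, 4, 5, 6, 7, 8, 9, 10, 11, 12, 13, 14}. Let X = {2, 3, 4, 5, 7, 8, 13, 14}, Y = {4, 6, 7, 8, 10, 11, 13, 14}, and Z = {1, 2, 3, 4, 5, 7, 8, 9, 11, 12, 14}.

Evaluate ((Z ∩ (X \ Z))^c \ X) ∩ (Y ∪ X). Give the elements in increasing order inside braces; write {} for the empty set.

{6, 10, 11}

X \ Z = {13}
Z ∩ (X \ Z) = {}
(Z ∩ (X \ Z))^c = {1, 2, 3, 4, 5, 6, 7, 8, 9, 10, 11, 12, 13, 14}
(Z ∩ (X \ Z))^c \ X = {1, 6, 9, 10, 11, 12}
Y ∪ X = {2, 3, 4, 5, 6, 7, 8, 10, 11, 13, 14}
((Z ∩ (X \ Z))^c \ X) ∩ (Y ∪ X) = {6, 10, 11}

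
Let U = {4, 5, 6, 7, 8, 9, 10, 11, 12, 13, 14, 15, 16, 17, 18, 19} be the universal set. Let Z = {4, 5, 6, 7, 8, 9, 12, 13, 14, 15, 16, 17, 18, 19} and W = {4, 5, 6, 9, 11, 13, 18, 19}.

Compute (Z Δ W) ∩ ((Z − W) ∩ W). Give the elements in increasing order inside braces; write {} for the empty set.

Z Δ W = {7, 8, 11, 12, 14, 15, 16, 17}
Z − W = {7, 8, 12, 14, 15, 16, 17}
(Z − W) ∩ W = {}
(Z Δ W) ∩ ((Z − W) ∩ W) = {}

{}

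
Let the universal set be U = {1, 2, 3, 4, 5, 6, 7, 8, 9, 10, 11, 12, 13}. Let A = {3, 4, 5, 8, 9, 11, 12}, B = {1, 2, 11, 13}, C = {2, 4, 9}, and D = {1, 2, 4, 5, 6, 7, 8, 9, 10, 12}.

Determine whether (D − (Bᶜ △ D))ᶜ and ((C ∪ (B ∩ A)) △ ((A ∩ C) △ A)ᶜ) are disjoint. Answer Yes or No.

Bᶜ = {3, 4, 5, 6, 7, 8, 9, 10, 12}
Bᶜ △ D = {1, 2, 3}
D − (Bᶜ △ D) = {4, 5, 6, 7, 8, 9, 10, 12}
(D − (Bᶜ △ D))ᶜ = {1, 2, 3, 11, 13}
B ∩ A = {11}
C ∪ (B ∩ A) = {2, 4, 9, 11}
A ∩ C = {4, 9}
(A ∩ C) △ A = {3, 5, 8, 11, 12}
((A ∩ C) △ A)ᶜ = {1, 2, 4, 6, 7, 9, 10, 13}
(C ∪ (B ∩ A)) △ ((A ∩ C) △ A)ᶜ = {1, 6, 7, 10, 11, 13}
1 lies in both, so they are not disjoint.

No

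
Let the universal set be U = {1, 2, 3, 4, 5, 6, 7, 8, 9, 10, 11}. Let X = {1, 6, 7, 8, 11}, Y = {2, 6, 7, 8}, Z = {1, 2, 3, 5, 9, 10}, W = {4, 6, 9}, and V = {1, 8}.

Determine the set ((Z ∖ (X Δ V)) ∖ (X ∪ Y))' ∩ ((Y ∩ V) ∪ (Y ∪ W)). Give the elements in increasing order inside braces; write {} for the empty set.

{2, 4, 6, 7, 8}

X Δ V = {6, 7, 11}
Z ∖ (X Δ V) = {1, 2, 3, 5, 9, 10}
X ∪ Y = {1, 2, 6, 7, 8, 11}
(Z ∖ (X Δ V)) ∖ (X ∪ Y) = {3, 5, 9, 10}
((Z ∖ (X Δ V)) ∖ (X ∪ Y))' = {1, 2, 4, 6, 7, 8, 11}
Y ∩ V = {8}
Y ∪ W = {2, 4, 6, 7, 8, 9}
(Y ∩ V) ∪ (Y ∪ W) = {2, 4, 6, 7, 8, 9}
((Z ∖ (X Δ V)) ∖ (X ∪ Y))' ∩ ((Y ∩ V) ∪ (Y ∪ W)) = {2, 4, 6, 7, 8}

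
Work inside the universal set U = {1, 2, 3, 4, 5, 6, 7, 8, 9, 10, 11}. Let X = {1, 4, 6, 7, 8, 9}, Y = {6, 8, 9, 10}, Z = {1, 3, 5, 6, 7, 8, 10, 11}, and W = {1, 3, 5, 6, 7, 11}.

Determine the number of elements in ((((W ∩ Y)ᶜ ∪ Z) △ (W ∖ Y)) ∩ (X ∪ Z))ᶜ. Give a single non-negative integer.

6

W ∩ Y = {6}
(W ∩ Y)ᶜ = {1, 2, 3, 4, 5, 7, 8, 9, 10, 11}
(W ∩ Y)ᶜ ∪ Z = {1, 2, 3, 4, 5, 6, 7, 8, 9, 10, 11}
W ∖ Y = {1, 3, 5, 7, 11}
((W ∩ Y)ᶜ ∪ Z) △ (W ∖ Y) = {2, 4, 6, 8, 9, 10}
X ∪ Z = {1, 3, 4, 5, 6, 7, 8, 9, 10, 11}
(((W ∩ Y)ᶜ ∪ Z) △ (W ∖ Y)) ∩ (X ∪ Z) = {4, 6, 8, 9, 10}
((((W ∩ Y)ᶜ ∪ Z) △ (W ∖ Y)) ∩ (X ∪ Z))ᶜ = {1, 2, 3, 5, 7, 11}
|((((W ∩ Y)ᶜ ∪ Z) △ (W ∖ Y)) ∩ (X ∪ Z))ᶜ| = 6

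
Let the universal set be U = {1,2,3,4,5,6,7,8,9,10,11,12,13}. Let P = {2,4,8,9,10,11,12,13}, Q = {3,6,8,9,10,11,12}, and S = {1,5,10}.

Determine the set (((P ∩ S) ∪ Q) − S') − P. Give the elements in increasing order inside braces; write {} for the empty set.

P ∩ S = {10}
(P ∩ S) ∪ Q = {3,6,8,9,10,11,12}
S' = {2,3,4,6,7,8,9,11,12,13}
((P ∩ S) ∪ Q) − S' = {10}
(((P ∩ S) ∪ Q) − S') − P = {}

{}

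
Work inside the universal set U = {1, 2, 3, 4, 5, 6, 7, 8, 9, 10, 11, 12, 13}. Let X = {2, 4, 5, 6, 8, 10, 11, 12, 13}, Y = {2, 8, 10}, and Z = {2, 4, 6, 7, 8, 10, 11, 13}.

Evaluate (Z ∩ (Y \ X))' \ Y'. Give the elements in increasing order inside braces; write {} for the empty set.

{2, 8, 10}

Y \ X = {}
Z ∩ (Y \ X) = {}
(Z ∩ (Y \ X))' = {1, 2, 3, 4, 5, 6, 7, 8, 9, 10, 11, 12, 13}
Y' = {1, 3, 4, 5, 6, 7, 9, 11, 12, 13}
(Z ∩ (Y \ X))' \ Y' = {2, 8, 10}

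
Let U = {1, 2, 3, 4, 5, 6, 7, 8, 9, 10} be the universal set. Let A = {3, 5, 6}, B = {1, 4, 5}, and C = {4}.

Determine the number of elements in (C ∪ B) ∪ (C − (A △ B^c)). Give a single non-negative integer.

3

C ∪ B = {1, 4, 5}
B^c = {2, 3, 6, 7, 8, 9, 10}
A △ B^c = {2, 5, 7, 8, 9, 10}
C − (A △ B^c) = {4}
(C ∪ B) ∪ (C − (A △ B^c)) = {1, 4, 5}
|(C ∪ B) ∪ (C − (A △ B^c))| = 3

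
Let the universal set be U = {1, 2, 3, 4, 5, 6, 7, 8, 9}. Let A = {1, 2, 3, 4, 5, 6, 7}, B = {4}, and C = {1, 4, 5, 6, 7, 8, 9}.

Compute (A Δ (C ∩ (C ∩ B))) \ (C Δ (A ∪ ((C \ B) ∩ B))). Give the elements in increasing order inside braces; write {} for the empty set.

C ∩ B = {4}
C ∩ (C ∩ B) = {4}
A Δ (C ∩ (C ∩ B)) = {1, 2, 3, 5, 6, 7}
C \ B = {1, 5, 6, 7, 8, 9}
(C \ B) ∩ B = {}
A ∪ ((C \ B) ∩ B) = {1, 2, 3, 4, 5, 6, 7}
C Δ (A ∪ ((C \ B) ∩ B)) = {2, 3, 8, 9}
(A Δ (C ∩ (C ∩ B))) \ (C Δ (A ∪ ((C \ B) ∩ B))) = {1, 5, 6, 7}

{1, 5, 6, 7}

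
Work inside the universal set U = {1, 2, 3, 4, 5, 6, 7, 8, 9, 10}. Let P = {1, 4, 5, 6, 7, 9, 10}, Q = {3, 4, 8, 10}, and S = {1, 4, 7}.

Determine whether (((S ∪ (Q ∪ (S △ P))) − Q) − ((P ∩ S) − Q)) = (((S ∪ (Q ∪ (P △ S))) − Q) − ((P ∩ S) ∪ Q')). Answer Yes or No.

No

S △ P = {5, 6, 9, 10}
Q ∪ (S △ P) = {3, 4, 5, 6, 8, 9, 10}
S ∪ (Q ∪ (S △ P)) = {1, 3, 4, 5, 6, 7, 8, 9, 10}
(S ∪ (Q ∪ (S △ P))) − Q = {1, 5, 6, 7, 9}
P ∩ S = {1, 4, 7}
(P ∩ S) − Q = {1, 7}
((S ∪ (Q ∪ (S △ P))) − Q) − ((P ∩ S) − Q) = {5, 6, 9}
P △ S = {5, 6, 9, 10}
Q ∪ (P △ S) = {3, 4, 5, 6, 8, 9, 10}
S ∪ (Q ∪ (P △ S)) = {1, 3, 4, 5, 6, 7, 8, 9, 10}
(S ∪ (Q ∪ (P △ S))) − Q = {1, 5, 6, 7, 9}
Q' = {1, 2, 5, 6, 7, 9}
(P ∩ S) ∪ Q' = {1, 2, 4, 5, 6, 7, 9}
((S ∪ (Q ∪ (P △ S))) − Q) − ((P ∩ S) ∪ Q') = {}
5 ∈ ((S ∪ (Q ∪ (S △ P))) − Q) − ((P ∩ S) − Q) but 5 ∉ ((S ∪ (Q ∪ (P △ S))) − Q) − ((P ∩ S) ∪ Q'), so they differ.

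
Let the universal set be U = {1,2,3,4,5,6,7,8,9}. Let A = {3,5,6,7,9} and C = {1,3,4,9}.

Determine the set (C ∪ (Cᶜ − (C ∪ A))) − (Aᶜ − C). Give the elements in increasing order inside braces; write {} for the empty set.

{1,3,4,9}

Cᶜ = {2,5,6,7,8}
C ∪ A = {1,3,4,5,6,7,9}
Cᶜ − (C ∪ A) = {2,8}
C ∪ (Cᶜ − (C ∪ A)) = {1,2,3,4,8,9}
Aᶜ = {1,2,4,8}
Aᶜ − C = {2,8}
(C ∪ (Cᶜ − (C ∪ A))) − (Aᶜ − C) = {1,3,4,9}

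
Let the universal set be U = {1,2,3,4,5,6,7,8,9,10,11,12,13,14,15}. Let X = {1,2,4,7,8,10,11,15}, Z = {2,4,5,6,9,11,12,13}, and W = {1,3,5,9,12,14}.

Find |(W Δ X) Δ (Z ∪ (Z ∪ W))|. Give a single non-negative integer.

W Δ X = {2,3,4,5,7,8,9,10,11,12,14,15}
Z ∪ W = {1,2,3,4,5,6,9,11,12,13,14}
Z ∪ (Z ∪ W) = {1,2,3,4,5,6,9,11,12,13,14}
(W Δ X) Δ (Z ∪ (Z ∪ W)) = {1,6,7,8,10,13,15}
|(W Δ X) Δ (Z ∪ (Z ∪ W))| = 7

7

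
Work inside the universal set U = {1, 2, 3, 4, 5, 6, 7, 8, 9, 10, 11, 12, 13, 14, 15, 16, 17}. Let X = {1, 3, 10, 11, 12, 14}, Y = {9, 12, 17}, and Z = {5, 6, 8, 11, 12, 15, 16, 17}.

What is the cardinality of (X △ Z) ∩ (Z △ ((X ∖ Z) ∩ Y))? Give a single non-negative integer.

X △ Z = {1, 3, 5, 6, 8, 10, 14, 15, 16, 17}
X ∖ Z = {1, 3, 10, 14}
(X ∖ Z) ∩ Y = {}
Z △ ((X ∖ Z) ∩ Y) = {5, 6, 8, 11, 12, 15, 16, 17}
(X △ Z) ∩ (Z △ ((X ∖ Z) ∩ Y)) = {5, 6, 8, 15, 16, 17}
|(X △ Z) ∩ (Z △ ((X ∖ Z) ∩ Y))| = 6

6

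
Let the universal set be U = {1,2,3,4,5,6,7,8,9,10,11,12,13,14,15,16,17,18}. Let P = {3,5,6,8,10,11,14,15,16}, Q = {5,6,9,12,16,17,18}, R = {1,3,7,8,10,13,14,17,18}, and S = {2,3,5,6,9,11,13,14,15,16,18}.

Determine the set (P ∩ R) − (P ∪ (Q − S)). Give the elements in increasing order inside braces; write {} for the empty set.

P ∩ R = {3,8,10,14}
Q − S = {12,17}
P ∪ (Q − S) = {3,5,6,8,10,11,12,14,15,16,17}
(P ∩ R) − (P ∪ (Q − S)) = {}

{}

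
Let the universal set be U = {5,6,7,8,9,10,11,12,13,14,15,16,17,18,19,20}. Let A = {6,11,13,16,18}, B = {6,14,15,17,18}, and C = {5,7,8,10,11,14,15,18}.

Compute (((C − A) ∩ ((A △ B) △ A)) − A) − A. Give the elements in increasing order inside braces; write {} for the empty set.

{14,15}

C − A = {5,7,8,10,14,15}
A △ B = {11,13,14,15,16,17}
(A △ B) △ A = {6,14,15,17,18}
(C − A) ∩ ((A △ B) △ A) = {14,15}
((C − A) ∩ ((A △ B) △ A)) − A = {14,15}
(((C − A) ∩ ((A △ B) △ A)) − A) − A = {14,15}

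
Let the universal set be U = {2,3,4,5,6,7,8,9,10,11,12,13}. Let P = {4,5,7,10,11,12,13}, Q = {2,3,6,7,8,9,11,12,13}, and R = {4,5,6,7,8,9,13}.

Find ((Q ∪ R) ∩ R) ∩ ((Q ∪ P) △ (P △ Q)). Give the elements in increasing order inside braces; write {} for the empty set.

{7,13}

Q ∪ R = {2,3,4,5,6,7,8,9,11,12,13}
(Q ∪ R) ∩ R = {4,5,6,7,8,9,13}
Q ∪ P = {2,3,4,5,6,7,8,9,10,11,12,13}
P △ Q = {2,3,4,5,6,8,9,10}
(Q ∪ P) △ (P △ Q) = {7,11,12,13}
((Q ∪ R) ∩ R) ∩ ((Q ∪ P) △ (P △ Q)) = {7,13}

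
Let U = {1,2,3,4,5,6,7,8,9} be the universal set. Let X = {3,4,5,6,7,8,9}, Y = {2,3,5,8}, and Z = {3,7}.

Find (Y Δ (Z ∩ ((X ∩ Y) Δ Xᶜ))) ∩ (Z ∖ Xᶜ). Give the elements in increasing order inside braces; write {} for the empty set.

{}

X ∩ Y = {3,5,8}
Xᶜ = {1,2}
(X ∩ Y) Δ Xᶜ = {1,2,3,5,8}
Z ∩ ((X ∩ Y) Δ Xᶜ) = {3}
Y Δ (Z ∩ ((X ∩ Y) Δ Xᶜ)) = {2,5,8}
Z ∖ Xᶜ = {3,7}
(Y Δ (Z ∩ ((X ∩ Y) Δ Xᶜ))) ∩ (Z ∖ Xᶜ) = {}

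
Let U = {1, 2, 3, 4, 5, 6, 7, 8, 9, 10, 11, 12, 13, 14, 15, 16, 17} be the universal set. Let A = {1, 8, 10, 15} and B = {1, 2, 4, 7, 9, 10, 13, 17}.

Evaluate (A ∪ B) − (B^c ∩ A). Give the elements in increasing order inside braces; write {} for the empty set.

{1, 2, 4, 7, 9, 10, 13, 17}

A ∪ B = {1, 2, 4, 7, 8, 9, 10, 13, 15, 17}
B^c = {3, 5, 6, 8, 11, 12, 14, 15, 16}
B^c ∩ A = {8, 15}
(A ∪ B) − (B^c ∩ A) = {1, 2, 4, 7, 9, 10, 13, 17}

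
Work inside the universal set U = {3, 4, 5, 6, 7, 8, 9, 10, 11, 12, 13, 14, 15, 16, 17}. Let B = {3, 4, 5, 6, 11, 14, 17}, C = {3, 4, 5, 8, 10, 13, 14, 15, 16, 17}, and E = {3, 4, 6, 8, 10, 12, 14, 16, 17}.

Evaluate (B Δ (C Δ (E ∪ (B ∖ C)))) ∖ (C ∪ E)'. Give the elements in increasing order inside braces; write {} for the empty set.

{3, 4, 12, 13, 14, 15, 17}

B ∖ C = {6, 11}
E ∪ (B ∖ C) = {3, 4, 6, 8, 10, 11, 12, 14, 16, 17}
C Δ (E ∪ (B ∖ C)) = {5, 6, 11, 12, 13, 15}
B Δ (C Δ (E ∪ (B ∖ C))) = {3, 4, 12, 13, 14, 15, 17}
C ∪ E = {3, 4, 5, 6, 8, 10, 12, 13, 14, 15, 16, 17}
(C ∪ E)' = {7, 9, 11}
(B Δ (C Δ (E ∪ (B ∖ C)))) ∖ (C ∪ E)' = {3, 4, 12, 13, 14, 15, 17}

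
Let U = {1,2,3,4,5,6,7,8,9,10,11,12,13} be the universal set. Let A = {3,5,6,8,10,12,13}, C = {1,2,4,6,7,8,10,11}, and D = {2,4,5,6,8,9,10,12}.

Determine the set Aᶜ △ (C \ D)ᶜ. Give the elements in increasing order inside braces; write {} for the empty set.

{1,3,5,6,7,8,10,11,12,13}

Aᶜ = {1,2,4,7,9,11}
C \ D = {1,7,11}
(C \ D)ᶜ = {2,3,4,5,6,8,9,10,12,13}
Aᶜ △ (C \ D)ᶜ = {1,3,5,6,7,8,10,11,12,13}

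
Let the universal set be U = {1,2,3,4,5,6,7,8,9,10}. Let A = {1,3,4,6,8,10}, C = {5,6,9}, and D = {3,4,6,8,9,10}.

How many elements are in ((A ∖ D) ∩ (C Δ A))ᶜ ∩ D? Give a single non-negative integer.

A ∖ D = {1}
C Δ A = {1,3,4,5,8,9,10}
(A ∖ D) ∩ (C Δ A) = {1}
((A ∖ D) ∩ (C Δ A))ᶜ = {2,3,4,5,6,7,8,9,10}
((A ∖ D) ∩ (C Δ A))ᶜ ∩ D = {3,4,6,8,9,10}
|((A ∖ D) ∩ (C Δ A))ᶜ ∩ D| = 6

6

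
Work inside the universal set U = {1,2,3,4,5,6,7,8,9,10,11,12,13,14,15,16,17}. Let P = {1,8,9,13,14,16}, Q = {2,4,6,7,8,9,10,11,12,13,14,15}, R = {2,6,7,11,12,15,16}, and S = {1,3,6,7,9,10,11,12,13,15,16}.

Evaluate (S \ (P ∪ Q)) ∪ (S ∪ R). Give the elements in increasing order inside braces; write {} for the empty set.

P ∪ Q = {1,2,4,6,7,8,9,10,11,12,13,14,15,16}
S \ (P ∪ Q) = {3}
S ∪ R = {1,2,3,6,7,9,10,11,12,13,15,16}
(S \ (P ∪ Q)) ∪ (S ∪ R) = {1,2,3,6,7,9,10,11,12,13,15,16}

{1,2,3,6,7,9,10,11,12,13,15,16}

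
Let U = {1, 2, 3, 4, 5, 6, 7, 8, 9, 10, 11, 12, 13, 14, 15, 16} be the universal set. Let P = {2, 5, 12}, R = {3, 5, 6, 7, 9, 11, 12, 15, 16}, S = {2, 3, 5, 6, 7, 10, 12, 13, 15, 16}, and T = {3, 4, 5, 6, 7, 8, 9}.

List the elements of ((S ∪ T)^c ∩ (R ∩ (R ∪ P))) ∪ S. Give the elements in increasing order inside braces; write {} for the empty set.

{2, 3, 5, 6, 7, 10, 11, 12, 13, 15, 16}

S ∪ T = {2, 3, 4, 5, 6, 7, 8, 9, 10, 12, 13, 15, 16}
(S ∪ T)^c = {1, 11, 14}
R ∪ P = {2, 3, 5, 6, 7, 9, 11, 12, 15, 16}
R ∩ (R ∪ P) = {3, 5, 6, 7, 9, 11, 12, 15, 16}
(S ∪ T)^c ∩ (R ∩ (R ∪ P)) = {11}
((S ∪ T)^c ∩ (R ∩ (R ∪ P))) ∪ S = {2, 3, 5, 6, 7, 10, 11, 12, 13, 15, 16}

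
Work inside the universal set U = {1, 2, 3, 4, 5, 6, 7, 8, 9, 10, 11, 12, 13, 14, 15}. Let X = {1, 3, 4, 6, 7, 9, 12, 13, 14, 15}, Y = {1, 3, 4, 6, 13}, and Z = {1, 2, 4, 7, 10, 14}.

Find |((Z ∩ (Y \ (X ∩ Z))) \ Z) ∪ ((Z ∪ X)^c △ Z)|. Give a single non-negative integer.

X ∩ Z = {1, 4, 7, 14}
Y \ (X ∩ Z) = {3, 6, 13}
Z ∩ (Y \ (X ∩ Z)) = {}
(Z ∩ (Y \ (X ∩ Z))) \ Z = {}
Z ∪ X = {1, 2, 3, 4, 6, 7, 9, 10, 12, 13, 14, 15}
(Z ∪ X)^c = {5, 8, 11}
(Z ∪ X)^c △ Z = {1, 2, 4, 5, 7, 8, 10, 11, 14}
((Z ∩ (Y \ (X ∩ Z))) \ Z) ∪ ((Z ∪ X)^c △ Z) = {1, 2, 4, 5, 7, 8, 10, 11, 14}
|((Z ∩ (Y \ (X ∩ Z))) \ Z) ∪ ((Z ∪ X)^c △ Z)| = 9

9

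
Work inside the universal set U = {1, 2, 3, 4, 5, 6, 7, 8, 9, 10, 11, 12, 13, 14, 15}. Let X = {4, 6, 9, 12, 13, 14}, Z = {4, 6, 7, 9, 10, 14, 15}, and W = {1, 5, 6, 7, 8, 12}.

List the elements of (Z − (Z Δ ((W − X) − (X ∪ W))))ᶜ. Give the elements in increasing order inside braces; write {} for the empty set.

W − X = {1, 5, 7, 8}
X ∪ W = {1, 4, 5, 6, 7, 8, 9, 12, 13, 14}
(W − X) − (X ∪ W) = {}
Z Δ ((W − X) − (X ∪ W)) = {4, 6, 7, 9, 10, 14, 15}
Z − (Z Δ ((W − X) − (X ∪ W))) = {}
(Z − (Z Δ ((W − X) − (X ∪ W))))ᶜ = {1, 2, 3, 4, 5, 6, 7, 8, 9, 10, 11, 12, 13, 14, 15}

{1, 2, 3, 4, 5, 6, 7, 8, 9, 10, 11, 12, 13, 14, 15}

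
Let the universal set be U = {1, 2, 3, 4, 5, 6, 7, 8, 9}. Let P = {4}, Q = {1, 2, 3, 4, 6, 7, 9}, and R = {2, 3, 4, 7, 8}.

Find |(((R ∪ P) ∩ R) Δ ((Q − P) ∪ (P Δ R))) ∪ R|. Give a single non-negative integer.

R ∪ P = {2, 3, 4, 7, 8}
(R ∪ P) ∩ R = {2, 3, 4, 7, 8}
Q − P = {1, 2, 3, 6, 7, 9}
P Δ R = {2, 3, 7, 8}
(Q − P) ∪ (P Δ R) = {1, 2, 3, 6, 7, 8, 9}
((R ∪ P) ∩ R) Δ ((Q − P) ∪ (P Δ R)) = {1, 4, 6, 9}
(((R ∪ P) ∩ R) Δ ((Q − P) ∪ (P Δ R))) ∪ R = {1, 2, 3, 4, 6, 7, 8, 9}
|(((R ∪ P) ∩ R) Δ ((Q − P) ∪ (P Δ R))) ∪ R| = 8

8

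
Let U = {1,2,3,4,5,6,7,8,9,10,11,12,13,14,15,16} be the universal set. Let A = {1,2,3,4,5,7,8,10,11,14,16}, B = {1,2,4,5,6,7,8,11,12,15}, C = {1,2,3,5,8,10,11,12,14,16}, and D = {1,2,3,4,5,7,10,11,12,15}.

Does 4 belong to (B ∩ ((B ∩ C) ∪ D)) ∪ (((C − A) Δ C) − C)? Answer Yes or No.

Yes

4 ∈ B and 4 ∉ C, so 4 ∉ B ∩ C
4 ∉ (B ∩ C) and 4 ∈ D, so 4 ∈ (B ∩ C) ∪ D
4 ∈ B and 4 ∈ ((B ∩ C) ∪ D), so 4 ∈ B ∩ ((B ∩ C) ∪ D)
4 ∉ C and 4 ∈ A, so 4 ∉ C − A
4 ∉ (C − A) and 4 ∉ C, so 4 ∉ (C − A) Δ C
4 ∉ ((C − A) Δ C) and 4 ∉ C, so 4 ∉ ((C − A) Δ C) − C
4 ∈ (B ∩ ((B ∩ C) ∪ D)) and 4 ∉ (((C − A) Δ C) − C), so 4 ∈ (B ∩ ((B ∩ C) ∪ D)) ∪ (((C − A) Δ C) − C)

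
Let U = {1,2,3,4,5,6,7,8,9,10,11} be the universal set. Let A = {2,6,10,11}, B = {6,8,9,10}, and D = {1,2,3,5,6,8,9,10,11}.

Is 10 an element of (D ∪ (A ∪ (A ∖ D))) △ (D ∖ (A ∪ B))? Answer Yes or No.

10 ∈ A and 10 ∈ D, so 10 ∉ A ∖ D
10 ∈ A and 10 ∉ (A ∖ D), so 10 ∈ A ∪ (A ∖ D)
10 ∈ D and 10 ∈ (A ∪ (A ∖ D)), so 10 ∈ D ∪ (A ∪ (A ∖ D))
10 ∈ A and 10 ∈ B, so 10 ∈ A ∪ B
10 ∈ D and 10 ∈ (A ∪ B), so 10 ∉ D ∖ (A ∪ B)
10 ∈ (D ∪ (A ∪ (A ∖ D))) and 10 ∉ (D ∖ (A ∪ B)), so 10 ∈ (D ∪ (A ∪ (A ∖ D))) △ (D ∖ (A ∪ B))

Yes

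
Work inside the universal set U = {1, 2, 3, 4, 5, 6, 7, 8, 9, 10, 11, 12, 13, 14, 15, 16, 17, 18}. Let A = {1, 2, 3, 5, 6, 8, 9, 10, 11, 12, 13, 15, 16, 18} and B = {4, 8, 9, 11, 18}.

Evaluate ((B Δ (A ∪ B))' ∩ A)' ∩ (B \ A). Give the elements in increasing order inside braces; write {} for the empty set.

{4}

A ∪ B = {1, 2, 3, 4, 5, 6, 8, 9, 10, 11, 12, 13, 15, 16, 18}
B Δ (A ∪ B) = {1, 2, 3, 5, 6, 10, 12, 13, 15, 16}
(B Δ (A ∪ B))' = {4, 7, 8, 9, 11, 14, 17, 18}
(B Δ (A ∪ B))' ∩ A = {8, 9, 11, 18}
((B Δ (A ∪ B))' ∩ A)' = {1, 2, 3, 4, 5, 6, 7, 10, 12, 13, 14, 15, 16, 17}
B \ A = {4}
((B Δ (A ∪ B))' ∩ A)' ∩ (B \ A) = {4}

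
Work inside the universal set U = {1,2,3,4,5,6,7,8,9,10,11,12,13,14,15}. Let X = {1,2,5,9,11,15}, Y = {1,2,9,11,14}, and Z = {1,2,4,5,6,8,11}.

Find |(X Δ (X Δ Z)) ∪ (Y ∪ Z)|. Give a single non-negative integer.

X Δ Z = {4,6,8,9,15}
X Δ (X Δ Z) = {1,2,4,5,6,8,11}
Y ∪ Z = {1,2,4,5,6,8,9,11,14}
(X Δ (X Δ Z)) ∪ (Y ∪ Z) = {1,2,4,5,6,8,9,11,14}
|(X Δ (X Δ Z)) ∪ (Y ∪ Z)| = 9

9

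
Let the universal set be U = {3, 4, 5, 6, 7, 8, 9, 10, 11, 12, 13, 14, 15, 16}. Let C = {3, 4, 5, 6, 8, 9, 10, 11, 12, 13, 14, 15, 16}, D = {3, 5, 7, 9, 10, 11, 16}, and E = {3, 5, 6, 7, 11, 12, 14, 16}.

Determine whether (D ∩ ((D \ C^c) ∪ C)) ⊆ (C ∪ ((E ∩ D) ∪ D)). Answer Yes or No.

C^c = {7}
D \ C^c = {3, 5, 9, 10, 11, 16}
(D \ C^c) ∪ C = {3, 4, 5, 6, 8, 9, 10, 11, 12, 13, 14, 15, 16}
D ∩ ((D \ C^c) ∪ C) = {3, 5, 9, 10, 11, 16}
E ∩ D = {3, 5, 7, 11, 16}
(E ∩ D) ∪ D = {3, 5, 7, 9, 10, 11, 16}
C ∪ ((E ∩ D) ∪ D) = {3, 4, 5, 6, 7, 8, 9, 10, 11, 12, 13, 14, 15, 16}
Every element of {3, 5, 9, 10, 11, 16} is in {3, 4, 5, 6, 7, 8, 9, 10, 11, 12, 13, 14, 15, 16}, so D ∩ ((D \ C^c) ∪ C) ⊆ C ∪ ((E ∩ D) ∪ D).

Yes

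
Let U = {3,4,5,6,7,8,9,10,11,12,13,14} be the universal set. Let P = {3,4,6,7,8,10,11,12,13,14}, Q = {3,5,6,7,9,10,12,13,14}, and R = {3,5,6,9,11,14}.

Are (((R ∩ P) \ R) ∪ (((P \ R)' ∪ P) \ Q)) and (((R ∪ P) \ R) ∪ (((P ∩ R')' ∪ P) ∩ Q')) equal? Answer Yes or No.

No

R ∩ P = {3,6,11,14}
(R ∩ P) \ R = {}
P \ R = {4,7,8,10,12,13}
(P \ R)' = {3,5,6,9,11,14}
(P \ R)' ∪ P = {3,4,5,6,7,8,9,10,11,12,13,14}
((P \ R)' ∪ P) \ Q = {4,8,11}
((R ∩ P) \ R) ∪ (((P \ R)' ∪ P) \ Q) = {4,8,11}
R ∪ P = {3,4,5,6,7,8,9,10,11,12,13,14}
(R ∪ P) \ R = {4,7,8,10,12,13}
R' = {4,7,8,10,12,13}
P ∩ R' = {4,7,8,10,12,13}
(P ∩ R')' = {3,5,6,9,11,14}
(P ∩ R')' ∪ P = {3,4,5,6,7,8,9,10,11,12,13,14}
Q' = {4,8,11}
((P ∩ R')' ∪ P) ∩ Q' = {4,8,11}
((R ∪ P) \ R) ∪ (((P ∩ R')' ∪ P) ∩ Q') = {4,7,8,10,11,12,13}
7 ∈ ((R ∪ P) \ R) ∪ (((P ∩ R')' ∪ P) ∩ Q') but 7 ∉ ((R ∩ P) \ R) ∪ (((P \ R)' ∪ P) \ Q), so they differ.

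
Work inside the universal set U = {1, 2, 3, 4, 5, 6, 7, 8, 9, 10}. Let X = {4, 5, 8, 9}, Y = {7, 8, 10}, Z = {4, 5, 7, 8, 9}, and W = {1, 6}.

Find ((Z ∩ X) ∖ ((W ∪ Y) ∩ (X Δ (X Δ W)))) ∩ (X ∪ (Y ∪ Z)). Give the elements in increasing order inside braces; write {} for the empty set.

{4, 5, 8, 9}

Z ∩ X = {4, 5, 8, 9}
W ∪ Y = {1, 6, 7, 8, 10}
X Δ W = {1, 4, 5, 6, 8, 9}
X Δ (X Δ W) = {1, 6}
(W ∪ Y) ∩ (X Δ (X Δ W)) = {1, 6}
(Z ∩ X) ∖ ((W ∪ Y) ∩ (X Δ (X Δ W))) = {4, 5, 8, 9}
Y ∪ Z = {4, 5, 7, 8, 9, 10}
X ∪ (Y ∪ Z) = {4, 5, 7, 8, 9, 10}
((Z ∩ X) ∖ ((W ∪ Y) ∩ (X Δ (X Δ W)))) ∩ (X ∪ (Y ∪ Z)) = {4, 5, 8, 9}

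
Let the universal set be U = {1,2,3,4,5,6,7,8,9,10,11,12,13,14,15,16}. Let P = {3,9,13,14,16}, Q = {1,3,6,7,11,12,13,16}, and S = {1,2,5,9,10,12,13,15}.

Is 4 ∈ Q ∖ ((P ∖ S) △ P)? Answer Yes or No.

4 ∉ P and 4 ∉ S, so 4 ∉ P ∖ S
4 ∉ (P ∖ S) and 4 ∉ P, so 4 ∉ (P ∖ S) △ P
4 ∉ Q and 4 ∉ ((P ∖ S) △ P), so 4 ∉ Q ∖ ((P ∖ S) △ P)

No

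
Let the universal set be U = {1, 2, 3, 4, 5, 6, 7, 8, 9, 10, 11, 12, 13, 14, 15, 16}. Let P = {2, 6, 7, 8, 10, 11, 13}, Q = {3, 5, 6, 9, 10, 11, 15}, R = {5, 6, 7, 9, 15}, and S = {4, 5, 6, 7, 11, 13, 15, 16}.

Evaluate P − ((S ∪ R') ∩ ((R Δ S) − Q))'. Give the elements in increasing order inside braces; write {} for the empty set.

R' = {1, 2, 3, 4, 8, 10, 11, 12, 13, 14, 16}
S ∪ R' = {1, 2, 3, 4, 5, 6, 7, 8, 10, 11, 12, 13, 14, 15, 16}
R Δ S = {4, 9, 11, 13, 16}
(R Δ S) − Q = {4, 13, 16}
(S ∪ R') ∩ ((R Δ S) − Q) = {4, 13, 16}
((S ∪ R') ∩ ((R Δ S) − Q))' = {1, 2, 3, 5, 6, 7, 8, 9, 10, 11, 12, 14, 15}
P − ((S ∪ R') ∩ ((R Δ S) − Q))' = {13}

{13}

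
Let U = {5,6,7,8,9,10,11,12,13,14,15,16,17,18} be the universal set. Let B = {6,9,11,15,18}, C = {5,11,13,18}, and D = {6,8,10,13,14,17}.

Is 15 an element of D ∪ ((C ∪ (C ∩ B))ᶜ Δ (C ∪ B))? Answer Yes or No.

15 ∉ C and 15 ∈ B, so 15 ∉ C ∩ B
15 ∉ C and 15 ∉ (C ∩ B), so 15 ∉ C ∪ (C ∩ B)
15 ∈ (C ∪ (C ∩ B))ᶜ since 15 ∉ (C ∪ (C ∩ B))
15 ∉ C and 15 ∈ B, so 15 ∈ C ∪ B
15 ∈ (C ∪ (C ∩ B))ᶜ and 15 ∈ (C ∪ B), so 15 ∉ (C ∪ (C ∩ B))ᶜ Δ (C ∪ B)
15 ∉ D and 15 ∉ ((C ∪ (C ∩ B))ᶜ Δ (C ∪ B)), so 15 ∉ D ∪ ((C ∪ (C ∩ B))ᶜ Δ (C ∪ B))

No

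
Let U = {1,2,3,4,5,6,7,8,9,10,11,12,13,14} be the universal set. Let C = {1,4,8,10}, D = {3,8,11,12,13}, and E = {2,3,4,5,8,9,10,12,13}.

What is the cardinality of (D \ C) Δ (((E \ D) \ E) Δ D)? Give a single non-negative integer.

D \ C = {3,11,12,13}
E \ D = {2,4,5,9,10}
(E \ D) \ E = {}
((E \ D) \ E) Δ D = {3,8,11,12,13}
(D \ C) Δ (((E \ D) \ E) Δ D) = {8}
|(D \ C) Δ (((E \ D) \ E) Δ D)| = 1

1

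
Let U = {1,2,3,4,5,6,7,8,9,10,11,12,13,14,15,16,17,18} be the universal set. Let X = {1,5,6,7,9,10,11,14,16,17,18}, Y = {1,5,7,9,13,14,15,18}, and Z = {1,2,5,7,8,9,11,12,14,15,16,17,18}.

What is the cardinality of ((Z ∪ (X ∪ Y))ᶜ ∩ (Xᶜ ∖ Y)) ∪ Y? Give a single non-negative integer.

10

X ∪ Y = {1,5,6,7,9,10,11,13,14,15,16,17,18}
Z ∪ (X ∪ Y) = {1,2,5,6,7,8,9,10,11,12,13,14,15,16,17,18}
(Z ∪ (X ∪ Y))ᶜ = {3,4}
Xᶜ = {2,3,4,8,12,13,15}
Xᶜ ∖ Y = {2,3,4,8,12}
(Z ∪ (X ∪ Y))ᶜ ∩ (Xᶜ ∖ Y) = {3,4}
((Z ∪ (X ∪ Y))ᶜ ∩ (Xᶜ ∖ Y)) ∪ Y = {1,3,4,5,7,9,13,14,15,18}
|((Z ∪ (X ∪ Y))ᶜ ∩ (Xᶜ ∖ Y)) ∪ Y| = 10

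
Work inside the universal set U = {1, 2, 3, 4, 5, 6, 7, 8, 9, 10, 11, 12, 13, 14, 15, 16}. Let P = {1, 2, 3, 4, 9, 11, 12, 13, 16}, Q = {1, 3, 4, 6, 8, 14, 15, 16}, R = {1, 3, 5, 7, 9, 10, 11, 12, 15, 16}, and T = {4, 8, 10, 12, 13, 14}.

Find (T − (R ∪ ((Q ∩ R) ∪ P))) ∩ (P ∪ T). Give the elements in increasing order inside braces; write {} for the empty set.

{8, 14}

Q ∩ R = {1, 3, 15, 16}
(Q ∩ R) ∪ P = {1, 2, 3, 4, 9, 11, 12, 13, 15, 16}
R ∪ ((Q ∩ R) ∪ P) = {1, 2, 3, 4, 5, 7, 9, 10, 11, 12, 13, 15, 16}
T − (R ∪ ((Q ∩ R) ∪ P)) = {8, 14}
P ∪ T = {1, 2, 3, 4, 8, 9, 10, 11, 12, 13, 14, 16}
(T − (R ∪ ((Q ∩ R) ∪ P))) ∩ (P ∪ T) = {8, 14}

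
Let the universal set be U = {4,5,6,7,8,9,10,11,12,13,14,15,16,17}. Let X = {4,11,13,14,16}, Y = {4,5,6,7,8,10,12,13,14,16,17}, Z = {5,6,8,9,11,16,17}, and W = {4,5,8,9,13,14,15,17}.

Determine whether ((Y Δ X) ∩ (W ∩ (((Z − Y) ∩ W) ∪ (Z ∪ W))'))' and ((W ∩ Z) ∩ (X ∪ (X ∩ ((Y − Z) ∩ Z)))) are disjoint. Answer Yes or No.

Yes

Y Δ X = {5,6,7,8,10,11,12,17}
Z − Y = {9,11}
(Z − Y) ∩ W = {9}
Z ∪ W = {4,5,6,8,9,11,13,14,15,16,17}
((Z − Y) ∩ W) ∪ (Z ∪ W) = {4,5,6,8,9,11,13,14,15,16,17}
(((Z − Y) ∩ W) ∪ (Z ∪ W))' = {7,10,12}
W ∩ (((Z − Y) ∩ W) ∪ (Z ∪ W))' = {}
(Y Δ X) ∩ (W ∩ (((Z − Y) ∩ W) ∪ (Z ∪ W))') = {}
((Y Δ X) ∩ (W ∩ (((Z − Y) ∩ W) ∪ (Z ∪ W))'))' = {4,5,6,7,8,9,10,11,12,13,14,15,16,17}
W ∩ Z = {5,8,9,17}
Y − Z = {4,7,10,12,13,14}
(Y − Z) ∩ Z = {}
X ∩ ((Y − Z) ∩ Z) = {}
X ∪ (X ∩ ((Y − Z) ∩ Z)) = {4,11,13,14,16}
(W ∩ Z) ∩ (X ∪ (X ∩ ((Y − Z) ∩ Z))) = {}
{4,5,6,7,8,9,10,11,12,13,14,15,16,17} and {} share no elements.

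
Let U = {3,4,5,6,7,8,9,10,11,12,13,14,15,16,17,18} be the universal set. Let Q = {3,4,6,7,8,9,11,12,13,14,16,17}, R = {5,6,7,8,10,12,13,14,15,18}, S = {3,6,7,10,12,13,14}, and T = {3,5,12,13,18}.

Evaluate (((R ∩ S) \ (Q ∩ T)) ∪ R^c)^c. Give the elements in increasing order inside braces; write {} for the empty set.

R ∩ S = {6,7,10,12,13,14}
Q ∩ T = {3,12,13}
(R ∩ S) \ (Q ∩ T) = {6,7,10,14}
R^c = {3,4,9,11,16,17}
((R ∩ S) \ (Q ∩ T)) ∪ R^c = {3,4,6,7,9,10,11,14,16,17}
(((R ∩ S) \ (Q ∩ T)) ∪ R^c)^c = {5,8,12,13,15,18}

{5,8,12,13,15,18}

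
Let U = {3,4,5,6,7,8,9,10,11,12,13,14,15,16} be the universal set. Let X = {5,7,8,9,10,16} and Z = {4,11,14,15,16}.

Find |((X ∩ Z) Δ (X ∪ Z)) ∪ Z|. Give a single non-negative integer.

X ∩ Z = {16}
X ∪ Z = {4,5,7,8,9,10,11,14,15,16}
(X ∩ Z) Δ (X ∪ Z) = {4,5,7,8,9,10,11,14,15}
((X ∩ Z) Δ (X ∪ Z)) ∪ Z = {4,5,7,8,9,10,11,14,15,16}
|((X ∩ Z) Δ (X ∪ Z)) ∪ Z| = 10

10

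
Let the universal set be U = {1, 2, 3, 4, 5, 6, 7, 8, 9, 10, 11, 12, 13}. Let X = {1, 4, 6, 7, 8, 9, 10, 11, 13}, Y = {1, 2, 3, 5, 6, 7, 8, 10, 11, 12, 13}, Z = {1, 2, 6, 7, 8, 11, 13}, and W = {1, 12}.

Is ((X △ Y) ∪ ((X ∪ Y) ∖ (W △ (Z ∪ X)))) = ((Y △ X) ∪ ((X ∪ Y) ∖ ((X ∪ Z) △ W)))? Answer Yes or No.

Yes

X △ Y = {2, 3, 4, 5, 9, 12}
X ∪ Y = {1, 2, 3, 4, 5, 6, 7, 8, 9, 10, 11, 12, 13}
Z ∪ X = {1, 2, 4, 6, 7, 8, 9, 10, 11, 13}
W △ (Z ∪ X) = {2, 4, 6, 7, 8, 9, 10, 11, 12, 13}
(X ∪ Y) ∖ (W △ (Z ∪ X)) = {1, 3, 5}
(X △ Y) ∪ ((X ∪ Y) ∖ (W △ (Z ∪ X))) = {1, 2, 3, 4, 5, 9, 12}
Y △ X = {2, 3, 4, 5, 9, 12}
X ∪ Z = {1, 2, 4, 6, 7, 8, 9, 10, 11, 13}
(X ∪ Z) △ W = {2, 4, 6, 7, 8, 9, 10, 11, 12, 13}
(X ∪ Y) ∖ ((X ∪ Z) △ W) = {1, 3, 5}
(Y △ X) ∪ ((X ∪ Y) ∖ ((X ∪ Z) △ W)) = {1, 2, 3, 4, 5, 9, 12}
Both equal {1, 2, 3, 4, 5, 9, 12}, so (X △ Y) ∪ ((X ∪ Y) ∖ (W △ (Z ∪ X))) = (Y △ X) ∪ ((X ∪ Y) ∖ ((X ∪ Z) △ W)).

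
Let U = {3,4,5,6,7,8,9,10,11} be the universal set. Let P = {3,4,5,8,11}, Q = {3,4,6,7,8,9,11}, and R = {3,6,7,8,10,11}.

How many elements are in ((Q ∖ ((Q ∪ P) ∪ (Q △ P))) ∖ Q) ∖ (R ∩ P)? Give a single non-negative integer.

Q ∪ P = {3,4,5,6,7,8,9,11}
Q △ P = {5,6,7,9}
(Q ∪ P) ∪ (Q △ P) = {3,4,5,6,7,8,9,11}
Q ∖ ((Q ∪ P) ∪ (Q △ P)) = {}
(Q ∖ ((Q ∪ P) ∪ (Q △ P))) ∖ Q = {}
R ∩ P = {3,8,11}
((Q ∖ ((Q ∪ P) ∪ (Q △ P))) ∖ Q) ∖ (R ∩ P) = {}
|((Q ∖ ((Q ∪ P) ∪ (Q △ P))) ∖ Q) ∖ (R ∩ P)| = 0

0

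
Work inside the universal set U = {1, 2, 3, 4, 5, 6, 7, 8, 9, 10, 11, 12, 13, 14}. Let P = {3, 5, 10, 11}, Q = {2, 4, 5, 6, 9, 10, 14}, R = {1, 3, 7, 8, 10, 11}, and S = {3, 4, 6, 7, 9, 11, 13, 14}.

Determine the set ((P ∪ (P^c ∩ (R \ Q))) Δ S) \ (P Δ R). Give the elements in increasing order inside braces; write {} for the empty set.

{4, 6, 9, 10, 13, 14}

P^c = {1, 2, 4, 6, 7, 8, 9, 12, 13, 14}
R \ Q = {1, 3, 7, 8, 11}
P^c ∩ (R \ Q) = {1, 7, 8}
P ∪ (P^c ∩ (R \ Q)) = {1, 3, 5, 7, 8, 10, 11}
(P ∪ (P^c ∩ (R \ Q))) Δ S = {1, 4, 5, 6, 8, 9, 10, 13, 14}
P Δ R = {1, 5, 7, 8}
((P ∪ (P^c ∩ (R \ Q))) Δ S) \ (P Δ R) = {4, 6, 9, 10, 13, 14}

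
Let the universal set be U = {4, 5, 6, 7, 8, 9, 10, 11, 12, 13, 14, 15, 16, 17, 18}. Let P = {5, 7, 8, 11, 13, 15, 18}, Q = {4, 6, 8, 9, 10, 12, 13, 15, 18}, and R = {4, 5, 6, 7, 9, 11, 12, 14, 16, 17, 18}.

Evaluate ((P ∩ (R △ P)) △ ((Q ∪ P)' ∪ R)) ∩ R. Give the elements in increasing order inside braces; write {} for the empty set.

{4, 5, 6, 7, 9, 11, 12, 14, 16, 17, 18}

R △ P = {4, 6, 8, 9, 12, 13, 14, 15, 16, 17}
P ∩ (R △ P) = {8, 13, 15}
Q ∪ P = {4, 5, 6, 7, 8, 9, 10, 11, 12, 13, 15, 18}
(Q ∪ P)' = {14, 16, 17}
(Q ∪ P)' ∪ R = {4, 5, 6, 7, 9, 11, 12, 14, 16, 17, 18}
(P ∩ (R △ P)) △ ((Q ∪ P)' ∪ R) = {4, 5, 6, 7, 8, 9, 11, 12, 13, 14, 15, 16, 17, 18}
((P ∩ (R △ P)) △ ((Q ∪ P)' ∪ R)) ∩ R = {4, 5, 6, 7, 9, 11, 12, 14, 16, 17, 18}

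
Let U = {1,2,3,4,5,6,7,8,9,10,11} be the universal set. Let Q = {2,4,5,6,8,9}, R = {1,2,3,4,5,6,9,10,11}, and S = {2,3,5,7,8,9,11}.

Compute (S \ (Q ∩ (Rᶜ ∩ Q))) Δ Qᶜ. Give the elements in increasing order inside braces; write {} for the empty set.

{1,2,5,9,10}

Rᶜ = {7,8}
Rᶜ ∩ Q = {8}
Q ∩ (Rᶜ ∩ Q) = {8}
S \ (Q ∩ (Rᶜ ∩ Q)) = {2,3,5,7,9,11}
Qᶜ = {1,3,7,10,11}
(S \ (Q ∩ (Rᶜ ∩ Q))) Δ Qᶜ = {1,2,5,9,10}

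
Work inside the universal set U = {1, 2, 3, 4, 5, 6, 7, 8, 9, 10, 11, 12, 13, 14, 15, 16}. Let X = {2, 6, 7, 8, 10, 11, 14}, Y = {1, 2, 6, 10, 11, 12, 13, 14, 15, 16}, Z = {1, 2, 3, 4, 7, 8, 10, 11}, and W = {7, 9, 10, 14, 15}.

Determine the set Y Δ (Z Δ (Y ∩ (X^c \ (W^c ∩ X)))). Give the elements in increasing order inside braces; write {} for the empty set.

X^c = {1, 3, 4, 5, 9, 12, 13, 15, 16}
W^c = {1, 2, 3, 4, 5, 6, 8, 11, 12, 13, 16}
W^c ∩ X = {2, 6, 8, 11}
X^c \ (W^c ∩ X) = {1, 3, 4, 5, 9, 12, 13, 15, 16}
Y ∩ (X^c \ (W^c ∩ X)) = {1, 12, 13, 15, 16}
Z Δ (Y ∩ (X^c \ (W^c ∩ X))) = {2, 3, 4, 7, 8, 10, 11, 12, 13, 15, 16}
Y Δ (Z Δ (Y ∩ (X^c \ (W^c ∩ X)))) = {1, 3, 4, 6, 7, 8, 14}

{1, 3, 4, 6, 7, 8, 14}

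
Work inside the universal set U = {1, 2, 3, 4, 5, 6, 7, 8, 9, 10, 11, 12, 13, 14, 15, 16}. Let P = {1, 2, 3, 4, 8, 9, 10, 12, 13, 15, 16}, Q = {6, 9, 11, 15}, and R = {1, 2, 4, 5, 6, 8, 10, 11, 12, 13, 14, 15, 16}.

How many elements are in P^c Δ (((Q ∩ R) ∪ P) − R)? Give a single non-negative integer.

P^c = {5, 6, 7, 11, 14}
Q ∩ R = {6, 11, 15}
(Q ∩ R) ∪ P = {1, 2, 3, 4, 6, 8, 9, 10, 11, 12, 13, 15, 16}
((Q ∩ R) ∪ P) − R = {3, 9}
P^c Δ (((Q ∩ R) ∪ P) − R) = {3, 5, 6, 7, 9, 11, 14}
|P^c Δ (((Q ∩ R) ∪ P) − R)| = 7

7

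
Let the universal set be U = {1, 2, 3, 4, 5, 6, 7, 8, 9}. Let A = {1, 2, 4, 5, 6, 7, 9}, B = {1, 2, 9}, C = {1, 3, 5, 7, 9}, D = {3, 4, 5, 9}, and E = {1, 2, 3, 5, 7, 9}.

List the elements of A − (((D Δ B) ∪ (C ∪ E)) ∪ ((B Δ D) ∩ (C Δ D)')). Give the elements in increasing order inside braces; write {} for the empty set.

{6}

D Δ B = {1, 2, 3, 4, 5}
C ∪ E = {1, 2, 3, 5, 7, 9}
(D Δ B) ∪ (C ∪ E) = {1, 2, 3, 4, 5, 7, 9}
B Δ D = {1, 2, 3, 4, 5}
C Δ D = {1, 4, 7}
(C Δ D)' = {2, 3, 5, 6, 8, 9}
(B Δ D) ∩ (C Δ D)' = {2, 3, 5}
((D Δ B) ∪ (C ∪ E)) ∪ ((B Δ D) ∩ (C Δ D)') = {1, 2, 3, 4, 5, 7, 9}
A − (((D Δ B) ∪ (C ∪ E)) ∪ ((B Δ D) ∩ (C Δ D)')) = {6}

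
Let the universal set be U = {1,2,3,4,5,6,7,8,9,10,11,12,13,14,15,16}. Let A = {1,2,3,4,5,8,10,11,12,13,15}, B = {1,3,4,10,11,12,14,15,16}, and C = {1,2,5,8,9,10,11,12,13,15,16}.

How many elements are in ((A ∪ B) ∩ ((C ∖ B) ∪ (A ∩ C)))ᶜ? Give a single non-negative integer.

7

A ∪ B = {1,2,3,4,5,8,10,11,12,13,14,15,16}
C ∖ B = {2,5,8,9,13}
A ∩ C = {1,2,5,8,10,11,12,13,15}
(C ∖ B) ∪ (A ∩ C) = {1,2,5,8,9,10,11,12,13,15}
(A ∪ B) ∩ ((C ∖ B) ∪ (A ∩ C)) = {1,2,5,8,10,11,12,13,15}
((A ∪ B) ∩ ((C ∖ B) ∪ (A ∩ C)))ᶜ = {3,4,6,7,9,14,16}
|((A ∪ B) ∩ ((C ∖ B) ∪ (A ∩ C)))ᶜ| = 7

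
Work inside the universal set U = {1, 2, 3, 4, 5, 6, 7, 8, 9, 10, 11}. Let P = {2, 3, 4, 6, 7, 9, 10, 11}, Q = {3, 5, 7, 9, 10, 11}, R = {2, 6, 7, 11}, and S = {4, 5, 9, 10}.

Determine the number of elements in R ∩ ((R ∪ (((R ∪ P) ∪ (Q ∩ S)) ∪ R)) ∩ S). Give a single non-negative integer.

R ∪ P = {2, 3, 4, 6, 7, 9, 10, 11}
Q ∩ S = {5, 9, 10}
(R ∪ P) ∪ (Q ∩ S) = {2, 3, 4, 5, 6, 7, 9, 10, 11}
((R ∪ P) ∪ (Q ∩ S)) ∪ R = {2, 3, 4, 5, 6, 7, 9, 10, 11}
R ∪ (((R ∪ P) ∪ (Q ∩ S)) ∪ R) = {2, 3, 4, 5, 6, 7, 9, 10, 11}
(R ∪ (((R ∪ P) ∪ (Q ∩ S)) ∪ R)) ∩ S = {4, 5, 9, 10}
R ∩ ((R ∪ (((R ∪ P) ∪ (Q ∩ S)) ∪ R)) ∩ S) = {}
|R ∩ ((R ∪ (((R ∪ P) ∪ (Q ∩ S)) ∪ R)) ∩ S)| = 0

0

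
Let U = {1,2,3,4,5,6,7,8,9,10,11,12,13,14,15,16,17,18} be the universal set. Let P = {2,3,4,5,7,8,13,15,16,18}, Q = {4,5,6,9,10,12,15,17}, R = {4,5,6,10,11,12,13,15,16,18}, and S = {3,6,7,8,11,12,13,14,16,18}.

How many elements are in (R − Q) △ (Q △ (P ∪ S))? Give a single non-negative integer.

8

R − Q = {11,13,16,18}
P ∪ S = {2,3,4,5,6,7,8,11,12,13,14,15,16,18}
Q △ (P ∪ S) = {2,3,7,8,9,10,11,13,14,16,17,18}
(R − Q) △ (Q △ (P ∪ S)) = {2,3,7,8,9,10,14,17}
|(R − Q) △ (Q △ (P ∪ S))| = 8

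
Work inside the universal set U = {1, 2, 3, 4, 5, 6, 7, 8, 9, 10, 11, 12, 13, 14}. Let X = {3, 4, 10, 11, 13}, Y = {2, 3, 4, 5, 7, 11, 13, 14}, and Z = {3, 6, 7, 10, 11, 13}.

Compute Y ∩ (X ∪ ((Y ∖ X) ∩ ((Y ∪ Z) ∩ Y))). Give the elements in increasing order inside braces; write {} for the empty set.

{2, 3, 4, 5, 7, 11, 13, 14}

Y ∖ X = {2, 5, 7, 14}
Y ∪ Z = {2, 3, 4, 5, 6, 7, 10, 11, 13, 14}
(Y ∪ Z) ∩ Y = {2, 3, 4, 5, 7, 11, 13, 14}
(Y ∖ X) ∩ ((Y ∪ Z) ∩ Y) = {2, 5, 7, 14}
X ∪ ((Y ∖ X) ∩ ((Y ∪ Z) ∩ Y)) = {2, 3, 4, 5, 7, 10, 11, 13, 14}
Y ∩ (X ∪ ((Y ∖ X) ∩ ((Y ∪ Z) ∩ Y))) = {2, 3, 4, 5, 7, 11, 13, 14}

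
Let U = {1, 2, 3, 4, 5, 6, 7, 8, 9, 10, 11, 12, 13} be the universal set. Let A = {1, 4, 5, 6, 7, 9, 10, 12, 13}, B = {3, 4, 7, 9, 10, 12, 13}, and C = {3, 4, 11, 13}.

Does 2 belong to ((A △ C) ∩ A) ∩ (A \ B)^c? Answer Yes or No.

2 ∉ A and 2 ∉ C, so 2 ∉ A △ C
2 ∉ (A △ C) and 2 ∉ A, so 2 ∉ (A △ C) ∩ A
2 ∉ A and 2 ∉ B, so 2 ∉ A \ B
2 ∈ (A \ B)^c since 2 ∉ (A \ B)
2 ∉ ((A △ C) ∩ A) and 2 ∈ (A \ B)^c, so 2 ∉ ((A △ C) ∩ A) ∩ (A \ B)^c

No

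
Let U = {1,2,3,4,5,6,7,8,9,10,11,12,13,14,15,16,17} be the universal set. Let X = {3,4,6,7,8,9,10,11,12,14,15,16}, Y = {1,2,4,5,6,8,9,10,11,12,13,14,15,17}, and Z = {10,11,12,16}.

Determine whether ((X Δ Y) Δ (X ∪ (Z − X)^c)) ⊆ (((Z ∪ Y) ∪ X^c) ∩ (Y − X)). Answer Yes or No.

X Δ Y = {1,2,3,5,7,13,16,17}
Z − X = {}
(Z − X)^c = {1,2,3,4,5,6,7,8,9,10,11,12,13,14,15,16,17}
X ∪ (Z − X)^c = {1,2,3,4,5,6,7,8,9,10,11,12,13,14,15,16,17}
(X Δ Y) Δ (X ∪ (Z − X)^c) = {4,6,8,9,10,11,12,14,15}
Z ∪ Y = {1,2,4,5,6,8,9,10,11,12,13,14,15,16,17}
X^c = {1,2,5,13,17}
(Z ∪ Y) ∪ X^c = {1,2,4,5,6,8,9,10,11,12,13,14,15,16,17}
Y − X = {1,2,5,13,17}
((Z ∪ Y) ∪ X^c) ∩ (Y − X) = {1,2,5,13,17}
4 ∈ (X Δ Y) Δ (X ∪ (Z − X)^c) but 4 ∉ ((Z ∪ Y) ∪ X^c) ∩ (Y − X), so the inclusion fails.

No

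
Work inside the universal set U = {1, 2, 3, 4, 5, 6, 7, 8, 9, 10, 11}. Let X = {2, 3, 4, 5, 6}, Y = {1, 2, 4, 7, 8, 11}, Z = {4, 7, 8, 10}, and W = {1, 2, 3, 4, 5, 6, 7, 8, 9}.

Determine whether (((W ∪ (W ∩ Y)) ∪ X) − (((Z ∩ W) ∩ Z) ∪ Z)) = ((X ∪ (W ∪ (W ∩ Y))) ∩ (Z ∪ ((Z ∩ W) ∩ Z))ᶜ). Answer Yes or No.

Yes

W ∩ Y = {1, 2, 4, 7, 8}
W ∪ (W ∩ Y) = {1, 2, 3, 4, 5, 6, 7, 8, 9}
(W ∪ (W ∩ Y)) ∪ X = {1, 2, 3, 4, 5, 6, 7, 8, 9}
Z ∩ W = {4, 7, 8}
(Z ∩ W) ∩ Z = {4, 7, 8}
((Z ∩ W) ∩ Z) ∪ Z = {4, 7, 8, 10}
((W ∪ (W ∩ Y)) ∪ X) − (((Z ∩ W) ∩ Z) ∪ Z) = {1, 2, 3, 5, 6, 9}
X ∪ (W ∪ (W ∩ Y)) = {1, 2, 3, 4, 5, 6, 7, 8, 9}
Z ∪ ((Z ∩ W) ∩ Z) = {4, 7, 8, 10}
(Z ∪ ((Z ∩ W) ∩ Z))ᶜ = {1, 2, 3, 5, 6, 9, 11}
(X ∪ (W ∪ (W ∩ Y))) ∩ (Z ∪ ((Z ∩ W) ∩ Z))ᶜ = {1, 2, 3, 5, 6, 9}
Both equal {1, 2, 3, 5, 6, 9}, so ((W ∪ (W ∩ Y)) ∪ X) − (((Z ∩ W) ∩ Z) ∪ Z) = (X ∪ (W ∪ (W ∩ Y))) ∩ (Z ∪ ((Z ∩ W) ∩ Z))ᶜ.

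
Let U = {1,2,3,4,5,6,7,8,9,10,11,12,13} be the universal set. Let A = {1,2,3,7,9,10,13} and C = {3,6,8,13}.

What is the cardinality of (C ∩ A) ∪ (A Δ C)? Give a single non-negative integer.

9

C ∩ A = {3,13}
A Δ C = {1,2,6,7,8,9,10}
(C ∩ A) ∪ (A Δ C) = {1,2,3,6,7,8,9,10,13}
|(C ∩ A) ∪ (A Δ C)| = 9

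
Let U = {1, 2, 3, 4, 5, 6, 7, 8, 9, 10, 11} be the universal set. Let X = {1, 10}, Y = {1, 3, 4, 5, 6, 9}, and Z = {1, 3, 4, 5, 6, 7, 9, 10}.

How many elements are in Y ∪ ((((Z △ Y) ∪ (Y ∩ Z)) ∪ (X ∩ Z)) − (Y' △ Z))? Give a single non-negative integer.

8

Z △ Y = {7, 10}
Y ∩ Z = {1, 3, 4, 5, 6, 9}
(Z △ Y) ∪ (Y ∩ Z) = {1, 3, 4, 5, 6, 7, 9, 10}
X ∩ Z = {1, 10}
((Z △ Y) ∪ (Y ∩ Z)) ∪ (X ∩ Z) = {1, 3, 4, 5, 6, 7, 9, 10}
Y' = {2, 7, 8, 10, 11}
Y' △ Z = {1, 2, 3, 4, 5, 6, 8, 9, 11}
(((Z △ Y) ∪ (Y ∩ Z)) ∪ (X ∩ Z)) − (Y' △ Z) = {7, 10}
Y ∪ ((((Z △ Y) ∪ (Y ∩ Z)) ∪ (X ∩ Z)) − (Y' △ Z)) = {1, 3, 4, 5, 6, 7, 9, 10}
|Y ∪ ((((Z △ Y) ∪ (Y ∩ Z)) ∪ (X ∩ Z)) − (Y' △ Z))| = 8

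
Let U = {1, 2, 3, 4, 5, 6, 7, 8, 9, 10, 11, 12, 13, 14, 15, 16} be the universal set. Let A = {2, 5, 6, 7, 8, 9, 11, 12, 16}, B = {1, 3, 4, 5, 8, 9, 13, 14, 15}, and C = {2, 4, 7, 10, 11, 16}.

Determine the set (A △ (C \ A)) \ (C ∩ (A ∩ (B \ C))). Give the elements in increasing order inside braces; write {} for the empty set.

{2, 4, 5, 6, 7, 8, 9, 10, 11, 12, 16}

C \ A = {4, 10}
A △ (C \ A) = {2, 4, 5, 6, 7, 8, 9, 10, 11, 12, 16}
B \ C = {1, 3, 5, 8, 9, 13, 14, 15}
A ∩ (B \ C) = {5, 8, 9}
C ∩ (A ∩ (B \ C)) = {}
(A △ (C \ A)) \ (C ∩ (A ∩ (B \ C))) = {2, 4, 5, 6, 7, 8, 9, 10, 11, 12, 16}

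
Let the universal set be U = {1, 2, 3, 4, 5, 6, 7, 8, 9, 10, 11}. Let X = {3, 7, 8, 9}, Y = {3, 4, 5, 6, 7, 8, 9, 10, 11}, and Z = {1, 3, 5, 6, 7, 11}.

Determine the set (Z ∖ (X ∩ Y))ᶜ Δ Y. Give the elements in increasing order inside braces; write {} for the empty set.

{2, 5, 6, 11}

X ∩ Y = {3, 7, 8, 9}
Z ∖ (X ∩ Y) = {1, 5, 6, 11}
(Z ∖ (X ∩ Y))ᶜ = {2, 3, 4, 7, 8, 9, 10}
(Z ∖ (X ∩ Y))ᶜ Δ Y = {2, 5, 6, 11}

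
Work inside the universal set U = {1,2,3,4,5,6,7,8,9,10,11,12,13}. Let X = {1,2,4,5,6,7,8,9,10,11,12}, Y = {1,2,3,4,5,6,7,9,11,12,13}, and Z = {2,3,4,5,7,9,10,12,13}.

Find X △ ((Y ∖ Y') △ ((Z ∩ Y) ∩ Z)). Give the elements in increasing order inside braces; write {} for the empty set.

{2,4,5,7,8,9,10,12}

Y' = {8,10}
Y ∖ Y' = {1,2,3,4,5,6,7,9,11,12,13}
Z ∩ Y = {2,3,4,5,7,9,12,13}
(Z ∩ Y) ∩ Z = {2,3,4,5,7,9,12,13}
(Y ∖ Y') △ ((Z ∩ Y) ∩ Z) = {1,6,11}
X △ ((Y ∖ Y') △ ((Z ∩ Y) ∩ Z)) = {2,4,5,7,8,9,10,12}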